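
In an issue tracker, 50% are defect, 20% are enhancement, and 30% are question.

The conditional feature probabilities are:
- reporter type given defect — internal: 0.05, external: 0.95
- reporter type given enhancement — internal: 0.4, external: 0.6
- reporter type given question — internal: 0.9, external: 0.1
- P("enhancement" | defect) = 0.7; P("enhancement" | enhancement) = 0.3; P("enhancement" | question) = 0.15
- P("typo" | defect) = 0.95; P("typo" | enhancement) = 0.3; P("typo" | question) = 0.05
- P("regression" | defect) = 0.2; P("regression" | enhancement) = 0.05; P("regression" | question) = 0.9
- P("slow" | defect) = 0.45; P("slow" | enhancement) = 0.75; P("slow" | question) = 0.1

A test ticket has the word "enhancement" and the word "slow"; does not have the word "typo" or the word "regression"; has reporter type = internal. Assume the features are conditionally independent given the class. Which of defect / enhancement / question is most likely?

enhancement

defect: 0.5 × 0.05 × 0.7 × (1−0.95) × (1−0.2) × 0.45 = 0.000315
enhancement: 0.2 × 0.4 × 0.3 × (1−0.3) × (1−0.05) × 0.75 = 0.01197
question: 0.3 × 0.9 × 0.15 × (1−0.05) × (1−0.9) × 0.1 = 0.00038475
Highest score → enhancement.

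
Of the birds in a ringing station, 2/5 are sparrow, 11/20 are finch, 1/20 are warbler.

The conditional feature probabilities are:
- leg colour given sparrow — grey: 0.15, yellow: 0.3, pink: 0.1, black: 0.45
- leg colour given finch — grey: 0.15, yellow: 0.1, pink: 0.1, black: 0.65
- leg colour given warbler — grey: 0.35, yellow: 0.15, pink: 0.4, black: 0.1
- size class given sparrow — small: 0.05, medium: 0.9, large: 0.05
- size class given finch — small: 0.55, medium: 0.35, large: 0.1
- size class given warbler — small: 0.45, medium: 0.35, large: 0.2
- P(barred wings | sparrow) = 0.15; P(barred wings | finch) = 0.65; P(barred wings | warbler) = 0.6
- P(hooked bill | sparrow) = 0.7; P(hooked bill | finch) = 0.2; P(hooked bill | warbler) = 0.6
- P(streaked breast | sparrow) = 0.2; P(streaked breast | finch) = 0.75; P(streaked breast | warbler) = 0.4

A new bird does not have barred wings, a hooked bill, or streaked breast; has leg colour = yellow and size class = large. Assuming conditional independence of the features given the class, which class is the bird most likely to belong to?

sparrow

sparrow: 0.4 × 0.3 × 0.05 × (1−0.15) × (1−0.7) × (1−0.2) = 0.001224
finch: 0.55 × 0.1 × 0.1 × (1−0.65) × (1−0.2) × (1−0.75) = 0.000385
warbler: 0.05 × 0.15 × 0.2 × (1−0.6) × (1−0.6) × (1−0.4) = 0.000144
Highest score → sparrow.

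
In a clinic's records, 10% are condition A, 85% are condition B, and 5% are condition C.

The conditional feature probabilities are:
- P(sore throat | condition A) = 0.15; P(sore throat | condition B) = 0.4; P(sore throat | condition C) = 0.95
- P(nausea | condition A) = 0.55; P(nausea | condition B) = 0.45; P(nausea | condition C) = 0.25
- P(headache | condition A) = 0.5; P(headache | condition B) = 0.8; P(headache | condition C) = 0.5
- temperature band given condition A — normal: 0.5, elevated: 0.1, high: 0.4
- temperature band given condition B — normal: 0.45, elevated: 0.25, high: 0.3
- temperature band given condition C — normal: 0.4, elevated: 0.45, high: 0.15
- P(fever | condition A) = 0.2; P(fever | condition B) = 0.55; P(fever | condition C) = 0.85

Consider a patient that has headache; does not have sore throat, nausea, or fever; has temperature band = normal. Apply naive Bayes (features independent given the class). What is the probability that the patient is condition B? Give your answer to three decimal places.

condition A: 0.1 × (1−0.15) × (1−0.55) × 0.5 × 0.5 × (1−0.2) = 0.00765
condition B: 0.85 × (1−0.4) × (1−0.45) × 0.8 × 0.45 × (1−0.55) = 0.045441
condition C: 0.05 × (1−0.95) × (1−0.25) × 0.5 × 0.4 × (1−0.85) = 0.00005625
P(condition B | x) = 0.045441 / 0.05314725 ≈ 0.855

0.855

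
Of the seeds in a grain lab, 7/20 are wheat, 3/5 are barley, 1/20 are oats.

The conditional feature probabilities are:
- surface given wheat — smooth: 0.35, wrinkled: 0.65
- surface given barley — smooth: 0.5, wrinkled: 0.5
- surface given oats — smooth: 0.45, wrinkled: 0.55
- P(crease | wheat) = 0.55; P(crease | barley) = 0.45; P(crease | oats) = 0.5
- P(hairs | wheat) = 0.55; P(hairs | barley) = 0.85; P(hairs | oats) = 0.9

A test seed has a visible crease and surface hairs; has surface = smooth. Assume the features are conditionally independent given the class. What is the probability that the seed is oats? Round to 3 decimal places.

0.063

wheat: 0.35 × 0.35 × 0.55 × 0.55 = 0.03705625
barley: 0.6 × 0.5 × 0.45 × 0.85 = 0.11475
oats: 0.05 × 0.45 × 0.5 × 0.9 = 0.010125
P(oats | x) = 0.010125 / 0.16193125 ≈ 0.063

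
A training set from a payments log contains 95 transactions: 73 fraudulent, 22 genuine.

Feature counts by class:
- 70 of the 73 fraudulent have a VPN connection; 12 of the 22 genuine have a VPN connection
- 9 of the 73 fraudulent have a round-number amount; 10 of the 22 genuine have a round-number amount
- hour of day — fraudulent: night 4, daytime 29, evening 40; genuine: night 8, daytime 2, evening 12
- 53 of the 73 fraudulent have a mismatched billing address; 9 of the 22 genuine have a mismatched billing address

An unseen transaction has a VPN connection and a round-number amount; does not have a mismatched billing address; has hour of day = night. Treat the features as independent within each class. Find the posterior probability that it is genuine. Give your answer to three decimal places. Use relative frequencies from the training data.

0.900

fraudulent: (73/95) × (70/73) × (9/73) × (4/73) × (20/73) ≈ 0.00136376
genuine: (22/95) × (12/22) × (10/22) × (8/22) × (13/22) ≈ 0.0123374
P(genuine | x) = 0.0123374 / 0.01370116 ≈ 0.900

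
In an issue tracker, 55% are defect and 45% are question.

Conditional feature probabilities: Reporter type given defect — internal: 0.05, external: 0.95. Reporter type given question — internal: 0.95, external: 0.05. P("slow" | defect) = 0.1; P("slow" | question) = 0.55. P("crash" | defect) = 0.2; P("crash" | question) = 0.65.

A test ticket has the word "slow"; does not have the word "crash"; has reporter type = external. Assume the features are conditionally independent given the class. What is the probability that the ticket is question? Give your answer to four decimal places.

defect: 0.55 × 0.95 × 0.1 × (1−0.2) = 0.0418
question: 0.45 × 0.05 × 0.55 × (1−0.65) = 0.00433125
P(question | x) = 0.00433125 / 0.04613125 ≈ 0.0939

0.0939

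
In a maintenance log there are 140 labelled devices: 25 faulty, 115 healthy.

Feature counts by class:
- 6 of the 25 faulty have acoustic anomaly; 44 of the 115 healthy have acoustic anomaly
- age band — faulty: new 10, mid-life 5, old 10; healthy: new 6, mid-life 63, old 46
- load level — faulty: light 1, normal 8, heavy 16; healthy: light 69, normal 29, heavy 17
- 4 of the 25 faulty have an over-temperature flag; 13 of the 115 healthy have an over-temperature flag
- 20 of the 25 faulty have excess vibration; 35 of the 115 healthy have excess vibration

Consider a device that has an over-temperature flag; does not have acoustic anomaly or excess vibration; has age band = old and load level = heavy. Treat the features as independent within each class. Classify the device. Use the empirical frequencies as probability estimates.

faulty: (25/140) × (19/25) × (10/25) × (16/25) × (4/25) × (5/25) ≈ 0.00111177
healthy: (115/140) × (71/115) × (46/115) × (17/115) × (13/115) × (80/115) ≈ 0.00235819
Highest score → healthy.

healthy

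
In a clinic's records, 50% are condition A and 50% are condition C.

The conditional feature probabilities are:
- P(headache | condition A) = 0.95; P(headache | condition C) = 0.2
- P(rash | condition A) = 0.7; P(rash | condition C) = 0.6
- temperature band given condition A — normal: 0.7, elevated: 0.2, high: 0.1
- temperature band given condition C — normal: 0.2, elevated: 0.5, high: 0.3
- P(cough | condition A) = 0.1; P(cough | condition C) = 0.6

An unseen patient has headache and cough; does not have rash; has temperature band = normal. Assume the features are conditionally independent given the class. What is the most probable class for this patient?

condition A

condition A: 0.5 × 0.95 × (1−0.7) × 0.7 × 0.1 = 0.009975
condition C: 0.5 × 0.2 × (1−0.6) × 0.2 × 0.6 = 0.0048
Highest score → condition A.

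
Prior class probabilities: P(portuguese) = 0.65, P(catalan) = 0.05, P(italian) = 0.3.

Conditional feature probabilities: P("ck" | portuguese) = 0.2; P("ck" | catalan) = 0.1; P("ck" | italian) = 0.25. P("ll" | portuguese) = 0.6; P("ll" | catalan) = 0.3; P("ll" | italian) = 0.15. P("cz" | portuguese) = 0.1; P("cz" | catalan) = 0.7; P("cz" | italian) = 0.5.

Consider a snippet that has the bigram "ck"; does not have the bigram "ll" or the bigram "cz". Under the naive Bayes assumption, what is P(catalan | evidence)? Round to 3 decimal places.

0.013

portuguese: 0.65 × 0.2 × (1−0.6) × (1−0.1) = 0.0468
catalan: 0.05 × 0.1 × (1−0.3) × (1−0.7) = 0.00105
italian: 0.3 × 0.25 × (1−0.15) × (1−0.5) = 0.031875
P(catalan | x) = 0.00105 / 0.079725 ≈ 0.013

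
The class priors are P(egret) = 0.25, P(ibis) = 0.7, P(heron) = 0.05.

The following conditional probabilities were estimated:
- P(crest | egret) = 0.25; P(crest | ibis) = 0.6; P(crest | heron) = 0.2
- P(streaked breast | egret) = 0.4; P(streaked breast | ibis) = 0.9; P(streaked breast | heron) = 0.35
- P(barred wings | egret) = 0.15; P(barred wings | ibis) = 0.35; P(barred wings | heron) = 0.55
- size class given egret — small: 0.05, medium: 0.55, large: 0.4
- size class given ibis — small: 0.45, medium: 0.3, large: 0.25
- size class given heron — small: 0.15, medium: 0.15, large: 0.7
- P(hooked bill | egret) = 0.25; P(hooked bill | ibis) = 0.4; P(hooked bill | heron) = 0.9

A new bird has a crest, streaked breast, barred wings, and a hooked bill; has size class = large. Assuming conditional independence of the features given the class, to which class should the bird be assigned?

ibis

egret: 0.25 × 0.25 × 0.4 × 0.15 × 0.4 × 0.25 = 0.000375
ibis: 0.7 × 0.6 × 0.9 × 0.35 × 0.25 × 0.4 = 0.01323
heron: 0.05 × 0.2 × 0.35 × 0.55 × 0.7 × 0.9 = 0.00121275
Highest score → ibis.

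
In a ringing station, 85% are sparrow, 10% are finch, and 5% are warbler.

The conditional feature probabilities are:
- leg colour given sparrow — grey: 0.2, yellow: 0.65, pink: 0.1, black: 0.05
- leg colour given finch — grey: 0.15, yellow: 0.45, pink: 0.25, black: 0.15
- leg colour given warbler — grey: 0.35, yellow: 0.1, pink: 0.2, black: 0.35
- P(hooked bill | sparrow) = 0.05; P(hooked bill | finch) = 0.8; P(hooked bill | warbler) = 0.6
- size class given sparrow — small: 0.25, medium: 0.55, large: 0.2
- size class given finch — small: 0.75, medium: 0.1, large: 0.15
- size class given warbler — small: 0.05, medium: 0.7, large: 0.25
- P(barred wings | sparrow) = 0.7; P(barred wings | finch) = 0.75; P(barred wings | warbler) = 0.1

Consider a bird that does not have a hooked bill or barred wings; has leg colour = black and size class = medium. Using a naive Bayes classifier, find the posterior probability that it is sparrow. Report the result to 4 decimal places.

0.5976

sparrow: 0.85 × 0.05 × (1−0.05) × 0.55 × (1−0.7) = 0.006661875
finch: 0.1 × 0.15 × (1−0.8) × 0.1 × (1−0.75) = 0.000075
warbler: 0.05 × 0.35 × (1−0.6) × 0.7 × (1−0.1) = 0.00441
P(sparrow | x) = 0.006661875 / 0.011146875 ≈ 0.5976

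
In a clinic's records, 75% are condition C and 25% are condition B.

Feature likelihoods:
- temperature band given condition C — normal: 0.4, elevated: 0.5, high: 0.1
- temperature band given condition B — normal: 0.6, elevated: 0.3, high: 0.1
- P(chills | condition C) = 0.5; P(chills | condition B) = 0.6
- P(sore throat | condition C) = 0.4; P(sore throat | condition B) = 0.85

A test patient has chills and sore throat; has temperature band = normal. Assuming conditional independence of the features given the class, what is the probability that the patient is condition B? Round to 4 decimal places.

condition C: 0.75 × 0.4 × 0.5 × 0.4 = 0.06
condition B: 0.25 × 0.6 × 0.6 × 0.85 = 0.0765
P(condition B | x) = 0.0765 / 0.1365 ≈ 0.5604

0.5604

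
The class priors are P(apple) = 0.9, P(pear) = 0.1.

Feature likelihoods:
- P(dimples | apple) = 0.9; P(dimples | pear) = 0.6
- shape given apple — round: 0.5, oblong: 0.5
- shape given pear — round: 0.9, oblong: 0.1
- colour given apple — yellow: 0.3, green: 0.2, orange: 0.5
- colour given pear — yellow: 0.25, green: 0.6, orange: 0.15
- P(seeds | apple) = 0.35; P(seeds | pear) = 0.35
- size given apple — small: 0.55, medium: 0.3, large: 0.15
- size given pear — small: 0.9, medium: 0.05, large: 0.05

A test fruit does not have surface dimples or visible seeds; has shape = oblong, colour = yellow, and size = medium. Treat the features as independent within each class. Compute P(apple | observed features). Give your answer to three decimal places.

0.988

apple: 0.9 × (1−0.9) × 0.5 × 0.3 × (1−0.35) × 0.3 = 0.0026325
pear: 0.1 × (1−0.6) × 0.1 × 0.25 × (1−0.35) × 0.05 = 0.0000325
P(apple | x) = 0.0026325 / 0.002665 ≈ 0.988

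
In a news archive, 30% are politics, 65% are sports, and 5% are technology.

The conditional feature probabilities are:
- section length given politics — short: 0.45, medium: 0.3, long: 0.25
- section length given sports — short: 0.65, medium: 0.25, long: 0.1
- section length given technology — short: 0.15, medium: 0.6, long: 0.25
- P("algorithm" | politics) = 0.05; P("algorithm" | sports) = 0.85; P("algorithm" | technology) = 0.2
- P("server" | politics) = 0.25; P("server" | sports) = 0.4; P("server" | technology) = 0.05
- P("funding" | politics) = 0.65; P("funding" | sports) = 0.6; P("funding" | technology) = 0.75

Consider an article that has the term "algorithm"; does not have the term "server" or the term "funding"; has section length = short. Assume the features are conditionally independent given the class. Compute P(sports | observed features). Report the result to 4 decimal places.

0.9759

politics: 0.3 × 0.45 × 0.05 × (1−0.25) × (1−0.65) = 0.001771875
sports: 0.65 × 0.65 × 0.85 × (1−0.4) × (1−0.6) = 0.08619
technology: 0.05 × 0.15 × 0.2 × (1−0.05) × (1−0.75) = 0.00035625
P(sports | x) = 0.08619 / 0.088318125 ≈ 0.9759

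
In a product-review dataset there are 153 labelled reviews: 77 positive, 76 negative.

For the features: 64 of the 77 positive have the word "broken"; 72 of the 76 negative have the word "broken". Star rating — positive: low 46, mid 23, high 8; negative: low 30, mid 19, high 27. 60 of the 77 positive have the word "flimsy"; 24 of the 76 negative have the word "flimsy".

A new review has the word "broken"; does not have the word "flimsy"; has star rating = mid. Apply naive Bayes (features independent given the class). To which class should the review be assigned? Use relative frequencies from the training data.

positive: (77/153) × (64/77) × (23/77) × (17/77) ≈ 0.0275857
negative: (76/153) × (72/76) × (19/76) × (52/76) ≈ 0.0804954
Highest score → negative.

negative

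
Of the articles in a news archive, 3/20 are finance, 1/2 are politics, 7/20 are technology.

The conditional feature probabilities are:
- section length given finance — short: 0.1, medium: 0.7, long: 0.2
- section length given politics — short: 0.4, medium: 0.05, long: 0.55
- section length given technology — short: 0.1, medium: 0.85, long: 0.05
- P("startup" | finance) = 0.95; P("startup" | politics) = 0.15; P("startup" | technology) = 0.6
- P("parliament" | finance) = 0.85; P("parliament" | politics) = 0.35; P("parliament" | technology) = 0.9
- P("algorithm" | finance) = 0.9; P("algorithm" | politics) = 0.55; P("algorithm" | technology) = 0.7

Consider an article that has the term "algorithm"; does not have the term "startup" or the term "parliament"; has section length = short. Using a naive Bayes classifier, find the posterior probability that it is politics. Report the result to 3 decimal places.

finance: 0.15 × 0.1 × (1−0.95) × (1−0.85) × 0.9 = 0.00010125
politics: 0.5 × 0.4 × (1−0.15) × (1−0.35) × 0.55 = 0.060775
technology: 0.35 × 0.1 × (1−0.6) × (1−0.9) × 0.7 = 0.00098
P(politics | x) = 0.060775 / 0.06185625 ≈ 0.983

0.983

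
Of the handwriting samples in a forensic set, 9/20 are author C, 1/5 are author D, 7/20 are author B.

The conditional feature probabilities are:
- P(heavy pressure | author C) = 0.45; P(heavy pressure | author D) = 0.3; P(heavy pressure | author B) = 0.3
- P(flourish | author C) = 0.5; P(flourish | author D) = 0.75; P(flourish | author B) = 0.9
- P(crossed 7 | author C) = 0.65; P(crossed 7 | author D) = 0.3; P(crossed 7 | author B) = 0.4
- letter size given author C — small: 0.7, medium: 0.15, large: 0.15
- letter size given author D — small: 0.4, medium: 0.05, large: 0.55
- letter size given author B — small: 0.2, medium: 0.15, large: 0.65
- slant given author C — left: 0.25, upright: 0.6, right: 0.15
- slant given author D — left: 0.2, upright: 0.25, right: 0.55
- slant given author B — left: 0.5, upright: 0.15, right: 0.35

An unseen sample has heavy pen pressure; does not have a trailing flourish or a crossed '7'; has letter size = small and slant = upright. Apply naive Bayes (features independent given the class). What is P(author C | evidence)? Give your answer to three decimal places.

author C: 0.45 × 0.45 × (1−0.5) × (1−0.65) × 0.7 × 0.6 = 0.01488375
author D: 0.2 × 0.3 × (1−0.75) × (1−0.3) × 0.4 × 0.25 = 0.00105
author B: 0.35 × 0.3 × (1−0.9) × (1−0.4) × 0.2 × 0.15 = 0.000189
P(author C | x) = 0.01488375 / 0.01612275 ≈ 0.923

0.923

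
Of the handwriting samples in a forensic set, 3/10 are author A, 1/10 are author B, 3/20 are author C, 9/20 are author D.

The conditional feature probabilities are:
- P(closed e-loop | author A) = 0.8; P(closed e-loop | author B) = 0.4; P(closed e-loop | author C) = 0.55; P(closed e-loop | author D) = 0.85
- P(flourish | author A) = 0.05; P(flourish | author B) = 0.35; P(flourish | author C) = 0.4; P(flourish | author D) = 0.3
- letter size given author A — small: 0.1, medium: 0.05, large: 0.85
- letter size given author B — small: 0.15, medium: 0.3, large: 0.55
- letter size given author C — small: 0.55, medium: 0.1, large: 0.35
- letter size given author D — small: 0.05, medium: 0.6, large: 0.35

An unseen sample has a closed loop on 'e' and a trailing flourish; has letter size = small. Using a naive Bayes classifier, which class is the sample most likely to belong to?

author A: 0.3 × 0.8 × 0.05 × 0.1 = 0.0012
author B: 0.1 × 0.4 × 0.35 × 0.15 = 0.0021
author C: 0.15 × 0.55 × 0.4 × 0.55 = 0.01815
author D: 0.45 × 0.85 × 0.3 × 0.05 = 0.0057375
Highest score → author C.

author C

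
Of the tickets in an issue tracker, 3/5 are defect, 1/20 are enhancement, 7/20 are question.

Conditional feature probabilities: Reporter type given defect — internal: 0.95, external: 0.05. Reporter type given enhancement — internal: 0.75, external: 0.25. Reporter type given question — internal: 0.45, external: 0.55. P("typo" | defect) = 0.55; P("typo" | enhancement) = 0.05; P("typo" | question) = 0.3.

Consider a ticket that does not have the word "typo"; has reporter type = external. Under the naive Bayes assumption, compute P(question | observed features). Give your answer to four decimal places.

0.8415

defect: 0.6 × 0.05 × (1−0.55) = 0.0135
enhancement: 0.05 × 0.25 × (1−0.05) = 0.011875
question: 0.35 × 0.55 × (1−0.3) = 0.13475
P(question | x) = 0.13475 / 0.160125 ≈ 0.8415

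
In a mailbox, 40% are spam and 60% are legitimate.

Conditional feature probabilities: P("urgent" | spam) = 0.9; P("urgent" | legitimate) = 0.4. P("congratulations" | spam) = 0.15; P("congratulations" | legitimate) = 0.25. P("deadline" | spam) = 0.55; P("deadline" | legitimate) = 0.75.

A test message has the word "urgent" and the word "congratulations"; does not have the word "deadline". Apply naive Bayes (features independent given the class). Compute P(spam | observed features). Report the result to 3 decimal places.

0.618

spam: 0.4 × 0.9 × 0.15 × (1−0.55) = 0.0243
legitimate: 0.6 × 0.4 × 0.25 × (1−0.75) = 0.015
P(spam | x) = 0.0243 / 0.0393 ≈ 0.618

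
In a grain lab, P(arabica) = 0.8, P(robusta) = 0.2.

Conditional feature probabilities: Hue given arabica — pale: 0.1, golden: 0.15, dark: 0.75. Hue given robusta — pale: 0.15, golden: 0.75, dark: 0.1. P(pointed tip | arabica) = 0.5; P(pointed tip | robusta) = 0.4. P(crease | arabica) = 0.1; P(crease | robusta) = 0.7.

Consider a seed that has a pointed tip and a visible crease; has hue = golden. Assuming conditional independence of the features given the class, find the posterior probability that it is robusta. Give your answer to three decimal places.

arabica: 0.8 × 0.15 × 0.5 × 0.1 = 0.006
robusta: 0.2 × 0.75 × 0.4 × 0.7 = 0.042
P(robusta | x) = 0.042 / 0.048 ≈ 0.875

0.875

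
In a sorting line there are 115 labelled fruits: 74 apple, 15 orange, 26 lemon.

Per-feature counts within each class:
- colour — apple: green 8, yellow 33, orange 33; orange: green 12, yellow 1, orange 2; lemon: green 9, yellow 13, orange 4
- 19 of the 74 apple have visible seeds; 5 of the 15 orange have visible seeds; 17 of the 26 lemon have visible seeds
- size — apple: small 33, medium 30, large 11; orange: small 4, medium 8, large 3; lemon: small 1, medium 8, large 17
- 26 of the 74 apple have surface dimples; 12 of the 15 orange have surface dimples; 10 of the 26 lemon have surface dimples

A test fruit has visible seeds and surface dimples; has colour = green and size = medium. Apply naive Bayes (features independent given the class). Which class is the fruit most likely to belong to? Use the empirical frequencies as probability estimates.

apple: (74/115) × (8/74) × (19/74) × (30/74) × (26/74) ≈ 0.00254416
orange: (15/115) × (12/15) × (5/15) × (8/15) × (12/15) ≈ 0.0148406
lemon: (26/115) × (9/26) × (17/26) × (8/26) × (10/26) ≈ 0.00605569
Highest score → orange.

orange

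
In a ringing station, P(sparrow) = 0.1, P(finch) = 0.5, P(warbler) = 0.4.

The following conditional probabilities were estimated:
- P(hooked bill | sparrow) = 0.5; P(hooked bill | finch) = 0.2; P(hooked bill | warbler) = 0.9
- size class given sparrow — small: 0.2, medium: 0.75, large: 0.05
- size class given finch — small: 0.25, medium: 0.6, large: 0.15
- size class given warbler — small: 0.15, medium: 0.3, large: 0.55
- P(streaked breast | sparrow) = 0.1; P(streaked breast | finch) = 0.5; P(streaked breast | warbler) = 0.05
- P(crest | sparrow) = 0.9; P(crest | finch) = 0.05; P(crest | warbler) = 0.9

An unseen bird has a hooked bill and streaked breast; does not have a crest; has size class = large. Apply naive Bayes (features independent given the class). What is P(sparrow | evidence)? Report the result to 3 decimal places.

sparrow: 0.1 × 0.5 × 0.05 × 0.1 × (1−0.9) = 0.000025
finch: 0.5 × 0.2 × 0.15 × 0.5 × (1−0.05) = 0.007125
warbler: 0.4 × 0.9 × 0.55 × 0.05 × (1−0.9) = 0.00099
P(sparrow | x) = 0.000025 / 0.00814 ≈ 0.003

0.003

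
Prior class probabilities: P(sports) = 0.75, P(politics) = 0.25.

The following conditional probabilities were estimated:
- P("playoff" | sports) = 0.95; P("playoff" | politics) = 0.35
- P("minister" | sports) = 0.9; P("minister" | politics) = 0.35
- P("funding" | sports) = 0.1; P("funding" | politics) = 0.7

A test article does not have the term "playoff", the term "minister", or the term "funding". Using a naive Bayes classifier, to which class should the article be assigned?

sports: 0.75 × (1−0.95) × (1−0.9) × (1−0.1) = 0.003375
politics: 0.25 × (1−0.35) × (1−0.35) × (1−0.7) = 0.0316875
Highest score → politics.

politics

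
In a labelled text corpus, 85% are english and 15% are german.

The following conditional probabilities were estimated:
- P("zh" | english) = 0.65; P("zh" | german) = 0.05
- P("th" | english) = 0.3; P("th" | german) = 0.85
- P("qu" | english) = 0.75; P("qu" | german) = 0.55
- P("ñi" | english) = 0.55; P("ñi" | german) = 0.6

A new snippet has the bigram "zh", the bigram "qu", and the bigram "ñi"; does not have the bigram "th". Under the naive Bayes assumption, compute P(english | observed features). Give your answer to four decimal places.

english: 0.85 × 0.65 × (1−0.3) × 0.75 × 0.55 = 0.159534375
german: 0.15 × 0.05 × (1−0.85) × 0.55 × 0.6 = 0.00037125
P(english | x) = 0.159534375 / 0.159905625 ≈ 0.9977

0.9977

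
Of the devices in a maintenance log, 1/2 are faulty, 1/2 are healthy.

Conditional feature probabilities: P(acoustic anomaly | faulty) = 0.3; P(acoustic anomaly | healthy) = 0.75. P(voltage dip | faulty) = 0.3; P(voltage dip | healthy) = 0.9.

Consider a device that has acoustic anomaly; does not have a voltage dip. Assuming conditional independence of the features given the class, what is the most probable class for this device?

faulty: 0.5 × 0.3 × (1−0.3) = 0.105
healthy: 0.5 × 0.75 × (1−0.9) = 0.0375
Highest score → faulty.

faulty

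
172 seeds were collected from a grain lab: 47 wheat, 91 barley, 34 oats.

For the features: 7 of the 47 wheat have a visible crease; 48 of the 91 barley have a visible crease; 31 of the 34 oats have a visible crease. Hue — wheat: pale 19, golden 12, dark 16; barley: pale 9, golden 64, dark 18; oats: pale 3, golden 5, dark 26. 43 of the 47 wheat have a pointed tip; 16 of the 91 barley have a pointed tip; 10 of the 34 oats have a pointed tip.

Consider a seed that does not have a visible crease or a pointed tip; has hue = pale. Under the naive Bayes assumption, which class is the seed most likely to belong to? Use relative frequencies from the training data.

barley

wheat: (47/172) × (40/47) × (19/47) × (4/47) ≈ 0.00800109
barley: (91/172) × (43/91) × (9/91) × (75/91) ≈ 0.020378
oats: (34/172) × (3/34) × (3/34) × (24/34) ≈ 0.00108634
Highest score → barley.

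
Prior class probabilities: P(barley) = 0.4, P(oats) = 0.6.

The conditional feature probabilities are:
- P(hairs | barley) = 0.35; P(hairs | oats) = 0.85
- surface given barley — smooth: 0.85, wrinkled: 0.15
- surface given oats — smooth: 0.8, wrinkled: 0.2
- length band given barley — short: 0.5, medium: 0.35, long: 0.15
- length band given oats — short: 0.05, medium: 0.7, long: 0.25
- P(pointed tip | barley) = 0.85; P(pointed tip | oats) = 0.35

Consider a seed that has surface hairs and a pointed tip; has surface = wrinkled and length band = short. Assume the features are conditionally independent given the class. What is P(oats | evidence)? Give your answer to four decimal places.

0.1667

barley: 0.4 × 0.35 × 0.15 × 0.5 × 0.85 = 0.008925
oats: 0.6 × 0.85 × 0.2 × 0.05 × 0.35 = 0.001785
P(oats | x) = 0.001785 / 0.01071 ≈ 0.1667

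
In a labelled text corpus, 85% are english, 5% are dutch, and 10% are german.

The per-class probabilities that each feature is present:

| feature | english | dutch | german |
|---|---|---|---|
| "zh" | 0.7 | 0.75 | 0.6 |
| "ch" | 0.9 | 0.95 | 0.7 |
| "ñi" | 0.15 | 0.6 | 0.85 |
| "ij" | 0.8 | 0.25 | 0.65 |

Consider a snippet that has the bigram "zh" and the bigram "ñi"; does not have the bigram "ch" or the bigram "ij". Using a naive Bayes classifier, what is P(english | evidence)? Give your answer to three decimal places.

english: 0.85 × 0.7 × (1−0.9) × 0.15 × (1−0.8) = 0.001785
dutch: 0.05 × 0.75 × (1−0.95) × 0.6 × (1−0.25) = 0.00084375
german: 0.1 × 0.6 × (1−0.7) × 0.85 × (1−0.65) = 0.005355
P(english | x) = 0.001785 / 0.00798375 ≈ 0.224

0.224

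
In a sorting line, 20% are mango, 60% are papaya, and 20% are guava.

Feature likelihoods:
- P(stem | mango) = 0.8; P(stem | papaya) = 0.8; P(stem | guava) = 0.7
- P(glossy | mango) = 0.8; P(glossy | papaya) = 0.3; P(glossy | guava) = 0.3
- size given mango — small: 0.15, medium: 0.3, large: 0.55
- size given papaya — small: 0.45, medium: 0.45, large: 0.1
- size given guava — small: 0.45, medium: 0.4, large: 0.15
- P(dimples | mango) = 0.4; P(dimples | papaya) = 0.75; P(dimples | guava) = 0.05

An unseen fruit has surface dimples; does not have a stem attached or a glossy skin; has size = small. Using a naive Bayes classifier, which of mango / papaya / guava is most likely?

papaya

mango: 0.2 × (1−0.8) × (1−0.8) × 0.15 × 0.4 = 0.00048
papaya: 0.6 × (1−0.8) × (1−0.3) × 0.45 × 0.75 = 0.02835
guava: 0.2 × (1−0.7) × (1−0.3) × 0.45 × 0.05 = 0.000945
Highest score → papaya.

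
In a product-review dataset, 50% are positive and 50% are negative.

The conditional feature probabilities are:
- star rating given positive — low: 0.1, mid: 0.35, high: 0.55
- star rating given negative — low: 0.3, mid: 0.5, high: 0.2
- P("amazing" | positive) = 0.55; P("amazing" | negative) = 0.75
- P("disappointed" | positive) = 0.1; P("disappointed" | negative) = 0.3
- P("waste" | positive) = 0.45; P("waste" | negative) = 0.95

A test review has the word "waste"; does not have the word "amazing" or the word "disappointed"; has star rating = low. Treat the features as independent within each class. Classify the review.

positive: 0.5 × 0.1 × (1−0.55) × (1−0.1) × 0.45 = 0.0091125
negative: 0.5 × 0.3 × (1−0.75) × (1−0.3) × 0.95 = 0.0249375
Highest score → negative.

negative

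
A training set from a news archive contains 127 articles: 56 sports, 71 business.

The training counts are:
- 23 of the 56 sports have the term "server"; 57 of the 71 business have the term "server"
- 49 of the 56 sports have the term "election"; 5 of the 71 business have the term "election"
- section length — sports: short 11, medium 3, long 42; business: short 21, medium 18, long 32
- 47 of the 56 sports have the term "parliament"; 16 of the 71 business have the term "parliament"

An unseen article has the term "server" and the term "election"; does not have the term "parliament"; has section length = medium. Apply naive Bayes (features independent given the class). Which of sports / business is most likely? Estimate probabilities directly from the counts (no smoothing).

business

sports: (56/127) × (23/56) × (49/56) × (3/56) × (9/56) ≈ 0.00136433
business: (71/127) × (57/71) × (5/71) × (18/71) × (55/71) ≈ 0.00620728
Highest score → business.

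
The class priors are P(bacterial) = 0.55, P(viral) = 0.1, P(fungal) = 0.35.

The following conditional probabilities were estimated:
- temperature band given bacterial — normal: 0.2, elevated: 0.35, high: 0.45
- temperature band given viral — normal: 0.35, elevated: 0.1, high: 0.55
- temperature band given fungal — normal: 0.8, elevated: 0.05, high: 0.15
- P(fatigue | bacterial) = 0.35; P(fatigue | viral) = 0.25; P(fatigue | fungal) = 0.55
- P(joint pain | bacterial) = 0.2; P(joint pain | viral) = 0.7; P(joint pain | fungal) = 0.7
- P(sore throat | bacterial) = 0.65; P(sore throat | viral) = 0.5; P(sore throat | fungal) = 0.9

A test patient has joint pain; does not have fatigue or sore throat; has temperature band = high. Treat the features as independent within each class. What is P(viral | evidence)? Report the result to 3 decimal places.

0.528

bacterial: 0.55 × 0.45 × (1−0.35) × 0.2 × (1−0.65) = 0.01126125
viral: 0.1 × 0.55 × (1−0.25) × 0.7 × (1−0.5) = 0.0144375
fungal: 0.35 × 0.15 × (1−0.55) × 0.7 × (1−0.9) = 0.00165375
P(viral | x) = 0.0144375 / 0.0273525 ≈ 0.528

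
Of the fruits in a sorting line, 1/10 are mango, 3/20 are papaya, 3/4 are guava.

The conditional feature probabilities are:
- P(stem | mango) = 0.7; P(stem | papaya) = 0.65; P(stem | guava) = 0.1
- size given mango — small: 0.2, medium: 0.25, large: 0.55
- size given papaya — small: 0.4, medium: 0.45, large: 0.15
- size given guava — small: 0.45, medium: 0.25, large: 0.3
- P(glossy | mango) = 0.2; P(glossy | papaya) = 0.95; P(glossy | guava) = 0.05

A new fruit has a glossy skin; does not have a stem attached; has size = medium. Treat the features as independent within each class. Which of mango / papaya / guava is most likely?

mango: 0.1 × (1−0.7) × 0.25 × 0.2 = 0.0015
papaya: 0.15 × (1−0.65) × 0.45 × 0.95 = 0.02244375
guava: 0.75 × (1−0.1) × 0.25 × 0.05 = 0.0084375
Highest score → papaya.

papaya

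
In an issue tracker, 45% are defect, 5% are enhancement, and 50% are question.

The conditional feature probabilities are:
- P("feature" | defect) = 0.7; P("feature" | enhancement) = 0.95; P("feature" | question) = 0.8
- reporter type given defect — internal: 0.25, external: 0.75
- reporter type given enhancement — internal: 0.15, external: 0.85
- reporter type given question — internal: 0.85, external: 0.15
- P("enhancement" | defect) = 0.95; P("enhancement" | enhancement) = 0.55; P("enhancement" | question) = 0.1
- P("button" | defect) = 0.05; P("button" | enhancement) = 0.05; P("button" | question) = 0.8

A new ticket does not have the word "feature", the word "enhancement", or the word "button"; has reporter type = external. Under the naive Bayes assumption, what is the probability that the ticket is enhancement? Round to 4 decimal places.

0.1079

defect: 0.45 × (1−0.7) × 0.75 × (1−0.95) × (1−0.05) = 0.004809375
enhancement: 0.05 × (1−0.95) × 0.85 × (1−0.55) × (1−0.05) = 0.0009084375
question: 0.5 × (1−0.8) × 0.15 × (1−0.1) × (1−0.8) = 0.0027
P(enhancement | x) = 0.0009084375 / 0.0084178125 ≈ 0.1079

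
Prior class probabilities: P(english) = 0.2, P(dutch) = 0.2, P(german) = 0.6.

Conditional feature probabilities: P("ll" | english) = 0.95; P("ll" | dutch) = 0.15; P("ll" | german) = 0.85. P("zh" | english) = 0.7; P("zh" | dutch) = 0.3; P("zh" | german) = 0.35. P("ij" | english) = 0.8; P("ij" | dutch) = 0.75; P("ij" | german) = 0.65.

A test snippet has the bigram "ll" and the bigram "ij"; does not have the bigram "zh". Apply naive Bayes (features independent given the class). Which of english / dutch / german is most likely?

german

english: 0.2 × 0.95 × (1−0.7) × 0.8 = 0.0456
dutch: 0.2 × 0.15 × (1−0.3) × 0.75 = 0.01575
german: 0.6 × 0.85 × (1−0.35) × 0.65 = 0.215475
Highest score → german.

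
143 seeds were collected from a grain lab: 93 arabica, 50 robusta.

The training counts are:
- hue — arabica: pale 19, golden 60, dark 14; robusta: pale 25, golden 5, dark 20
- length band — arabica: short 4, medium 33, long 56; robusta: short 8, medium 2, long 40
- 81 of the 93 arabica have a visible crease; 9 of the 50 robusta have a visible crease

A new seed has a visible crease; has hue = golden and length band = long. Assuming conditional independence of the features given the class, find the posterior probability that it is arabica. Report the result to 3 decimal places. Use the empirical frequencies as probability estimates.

arabica: (93/143) × (60/93) × (56/93) × (81/93) ≈ 0.220051
robusta: (50/143) × (5/50) × (40/50) × (9/50) ≈ 0.00503497
P(arabica | x) = 0.220051 / 0.22508597 ≈ 0.978

0.978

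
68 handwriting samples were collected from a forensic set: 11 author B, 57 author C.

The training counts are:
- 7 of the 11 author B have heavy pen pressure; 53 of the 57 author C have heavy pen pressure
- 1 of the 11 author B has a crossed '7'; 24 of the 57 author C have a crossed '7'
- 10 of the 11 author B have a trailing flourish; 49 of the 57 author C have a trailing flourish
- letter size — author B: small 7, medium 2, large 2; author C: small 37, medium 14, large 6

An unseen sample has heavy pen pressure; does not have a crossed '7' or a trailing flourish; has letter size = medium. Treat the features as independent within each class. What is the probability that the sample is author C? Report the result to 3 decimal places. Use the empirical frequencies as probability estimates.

author B: (11/68) × (7/11) × (10/11) × (1/11) × (2/11) ≈ 0.00154682
author C: (57/68) × (53/57) × (33/57) × (8/57) × (14/57) ≈ 0.0155552
P(author C | x) = 0.0155552 / 0.01710202 ≈ 0.910

0.910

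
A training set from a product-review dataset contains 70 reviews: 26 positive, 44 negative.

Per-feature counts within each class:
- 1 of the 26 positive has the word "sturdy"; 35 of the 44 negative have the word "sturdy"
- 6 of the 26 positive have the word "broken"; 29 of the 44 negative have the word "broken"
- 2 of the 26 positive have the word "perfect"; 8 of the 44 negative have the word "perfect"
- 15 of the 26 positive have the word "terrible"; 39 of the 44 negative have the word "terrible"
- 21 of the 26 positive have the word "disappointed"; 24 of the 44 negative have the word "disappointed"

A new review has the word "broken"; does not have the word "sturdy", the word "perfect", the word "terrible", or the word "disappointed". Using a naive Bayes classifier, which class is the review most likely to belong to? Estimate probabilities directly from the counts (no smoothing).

positive: (26/70) × (25/26) × (6/26) × (24/26) × (11/26) × (5/26) ≈ 0.00618976
negative: (44/70) × (9/44) × (29/44) × (36/44) × (5/44) × (20/44) ≈ 0.00358125
Highest score → positive.

positive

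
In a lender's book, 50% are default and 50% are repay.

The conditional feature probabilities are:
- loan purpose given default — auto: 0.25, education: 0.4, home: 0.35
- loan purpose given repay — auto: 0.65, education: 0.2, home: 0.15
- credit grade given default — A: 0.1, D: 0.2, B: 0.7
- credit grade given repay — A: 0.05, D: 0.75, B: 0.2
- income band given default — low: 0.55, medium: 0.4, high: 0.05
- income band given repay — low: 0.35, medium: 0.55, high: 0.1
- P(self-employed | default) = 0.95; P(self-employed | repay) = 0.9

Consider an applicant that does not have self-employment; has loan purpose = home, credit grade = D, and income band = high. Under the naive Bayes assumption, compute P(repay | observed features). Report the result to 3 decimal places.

0.865

default: 0.5 × 0.35 × 0.2 × 0.05 × (1−0.95) = 0.0000875
repay: 0.5 × 0.15 × 0.75 × 0.1 × (1−0.9) = 0.0005625
P(repay | x) = 0.0005625 / 0.00065 ≈ 0.865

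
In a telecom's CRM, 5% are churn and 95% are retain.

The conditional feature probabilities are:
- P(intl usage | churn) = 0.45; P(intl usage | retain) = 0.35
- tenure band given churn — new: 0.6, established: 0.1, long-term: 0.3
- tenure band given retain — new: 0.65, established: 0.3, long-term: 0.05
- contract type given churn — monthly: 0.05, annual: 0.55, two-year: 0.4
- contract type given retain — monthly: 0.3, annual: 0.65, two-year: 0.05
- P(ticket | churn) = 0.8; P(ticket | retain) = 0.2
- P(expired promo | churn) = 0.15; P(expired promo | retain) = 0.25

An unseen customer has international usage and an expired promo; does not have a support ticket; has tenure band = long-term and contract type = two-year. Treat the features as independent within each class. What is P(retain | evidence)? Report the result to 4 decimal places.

0.6724

churn: 0.05 × 0.45 × 0.3 × 0.4 × (1−0.8) × 0.15 = 0.000081
retain: 0.95 × 0.35 × 0.05 × 0.05 × (1−0.2) × 0.25 = 0.00016625
P(retain | x) = 0.00016625 / 0.00024725 ≈ 0.6724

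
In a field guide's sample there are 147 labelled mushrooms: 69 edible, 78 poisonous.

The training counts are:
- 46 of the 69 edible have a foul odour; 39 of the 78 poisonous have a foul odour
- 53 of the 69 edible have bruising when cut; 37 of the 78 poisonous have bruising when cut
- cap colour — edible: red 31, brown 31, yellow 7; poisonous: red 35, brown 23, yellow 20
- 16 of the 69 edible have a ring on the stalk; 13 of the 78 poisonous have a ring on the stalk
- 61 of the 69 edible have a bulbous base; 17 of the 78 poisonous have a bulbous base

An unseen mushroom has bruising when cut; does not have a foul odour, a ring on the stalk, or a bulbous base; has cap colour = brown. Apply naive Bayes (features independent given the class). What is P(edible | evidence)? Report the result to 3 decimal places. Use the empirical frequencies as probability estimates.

0.166

edible: (69/147) × (23/69) × (53/69) × (31/69) × (53/69) × (8/69) ≈ 0.00480859
poisonous: (78/147) × (39/78) × (37/78) × (23/78) × (65/78) × (61/78) ≈ 0.0241848
P(edible | x) = 0.00480859 / 0.02899339 ≈ 0.166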